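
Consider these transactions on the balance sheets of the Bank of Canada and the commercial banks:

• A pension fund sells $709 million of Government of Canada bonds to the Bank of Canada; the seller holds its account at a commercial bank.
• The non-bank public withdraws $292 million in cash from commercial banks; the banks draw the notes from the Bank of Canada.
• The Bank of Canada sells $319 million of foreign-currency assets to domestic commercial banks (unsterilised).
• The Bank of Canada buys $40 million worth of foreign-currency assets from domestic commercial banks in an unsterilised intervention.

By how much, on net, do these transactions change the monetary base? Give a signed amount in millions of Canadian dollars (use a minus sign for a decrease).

+$430 million

Asset purchase (from non-banks) $709 million: Bank of Canada balance sheet expands → +$709M.
Currency withdrawal $292 million: just a shift between currency and reserves — both are base money → 0.
FX sale $319 million: Bank of Canada balance sheet contracts → −$319M.
FX purchase $40 million: Bank of Canada balance sheet expands → +$40M.
Net: 709 + 0 − 319 + 40 = +$430 million.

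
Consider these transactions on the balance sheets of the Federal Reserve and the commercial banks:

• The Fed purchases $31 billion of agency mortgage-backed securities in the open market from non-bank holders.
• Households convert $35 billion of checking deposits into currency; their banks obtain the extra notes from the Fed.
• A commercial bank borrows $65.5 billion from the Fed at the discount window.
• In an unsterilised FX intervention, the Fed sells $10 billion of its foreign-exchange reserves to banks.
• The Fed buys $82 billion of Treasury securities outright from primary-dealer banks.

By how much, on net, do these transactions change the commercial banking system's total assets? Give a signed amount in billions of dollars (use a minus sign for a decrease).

+$61.5 billion

Asset purchase (from non-banks) $31 billion: bank balance sheets expand → +$31B.
Currency withdrawal $35 billion: bank balance sheets shrink → −$35B.
Discount-window loan $65.5 billion: bank balance sheets expand → +$65.5B.
FX sale $10 billion: just an asset swap on bank balance sheets → 0.
OMO purchase (from banks) $82 billion: just an asset swap on bank balance sheets → 0.
Net: 31 − 35 + 65.5 + 0 + 0 = +$61.5 billion.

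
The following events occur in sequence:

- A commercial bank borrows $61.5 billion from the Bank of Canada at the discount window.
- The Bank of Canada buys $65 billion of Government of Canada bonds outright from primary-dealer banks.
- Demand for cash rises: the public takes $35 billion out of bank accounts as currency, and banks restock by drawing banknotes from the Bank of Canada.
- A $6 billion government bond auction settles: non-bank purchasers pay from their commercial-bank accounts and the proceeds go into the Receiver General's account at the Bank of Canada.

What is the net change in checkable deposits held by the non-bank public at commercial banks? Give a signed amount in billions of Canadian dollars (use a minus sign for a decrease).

-$41 billion

Bank of Canada balance sheet:
  Assets:      Securities +$65B, Loans to banks +$61.5B
  Liabilities: Bank reserves +$85.5B, Currency in circulation +$35B, Government deposits +$6B
Commercial banking system:
  Assets:      Reserves at CB +$85.5B, Securities −$65B
  Liabilities: Checkable deposits −$41B, Borrowings from CB +$61.5B
So the change in checkable deposits held by the non-bank public at commercial banks is -$41 billion.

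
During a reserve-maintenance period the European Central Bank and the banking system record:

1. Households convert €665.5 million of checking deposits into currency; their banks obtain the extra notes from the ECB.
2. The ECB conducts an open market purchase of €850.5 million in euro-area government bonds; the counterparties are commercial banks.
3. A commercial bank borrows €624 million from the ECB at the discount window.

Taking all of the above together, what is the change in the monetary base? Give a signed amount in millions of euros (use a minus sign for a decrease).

+€1474.5 million

Currency withdrawal €665.5 million: just a shift between currency and reserves — both are base money → 0.
OMO purchase (from banks) €850.5 million: ECB balance sheet expands → +€850.5M.
Discount-window loan €624 million: ECB balance sheet expands → +€624M.
Net: 0 + 850.5 + 624 = +€1474.5 million.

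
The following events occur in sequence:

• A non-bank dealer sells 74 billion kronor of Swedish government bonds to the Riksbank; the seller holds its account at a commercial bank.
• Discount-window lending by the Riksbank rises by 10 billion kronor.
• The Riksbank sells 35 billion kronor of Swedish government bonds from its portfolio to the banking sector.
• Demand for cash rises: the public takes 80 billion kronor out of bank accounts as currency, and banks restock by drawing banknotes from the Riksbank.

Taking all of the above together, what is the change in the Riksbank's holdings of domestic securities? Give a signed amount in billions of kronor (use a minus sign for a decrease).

Asset purchase (from non-banks) 74 billion kronor: securities added to the Riksbank's portfolio → +74B.
Discount-window loan 10 billion kronor: the Riksbank's securities portfolio is untouched → 0.
OMO sale (to banks) 35 billion kronor: securities removed from the Riksbank's portfolio → −35B.
Currency withdrawal 80 billion kronor: the Riksbank's securities portfolio is untouched → 0.
Net: 74 + 0 − 35 + 0 = +39 billion.

+39 billion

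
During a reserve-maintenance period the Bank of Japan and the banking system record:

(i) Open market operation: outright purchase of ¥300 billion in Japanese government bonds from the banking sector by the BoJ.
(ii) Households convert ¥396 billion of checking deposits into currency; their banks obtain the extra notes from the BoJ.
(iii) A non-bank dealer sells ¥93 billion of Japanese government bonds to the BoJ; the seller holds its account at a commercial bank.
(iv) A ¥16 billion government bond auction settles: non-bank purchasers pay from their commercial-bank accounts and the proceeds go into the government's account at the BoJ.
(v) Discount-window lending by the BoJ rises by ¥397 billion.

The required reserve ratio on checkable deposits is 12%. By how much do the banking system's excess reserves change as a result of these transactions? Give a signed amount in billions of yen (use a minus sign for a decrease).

OMO purchase (from banks) ¥300 billion: reserves +¥300B, deposits 0.
Currency withdrawal ¥396 billion: reserves −¥396B, deposits −¥396B.
Asset purchase (from non-banks) ¥93 billion: reserves +¥93B, deposits +¥93B.
Government account inflow ¥16 billion: reserves −¥16B, deposits −¥16B.
Discount-window loan ¥397 billion: reserves +¥397B, deposits 0.
Totals: Δreserves = +¥378B, Δdeposits = −¥319B.
Δrequired reserves = 12% × −¥319B = −¥38.28B.
Δexcess reserves = Δreserves − Δrequired = +¥378B − (−¥38.28B) = +¥416.28 billion.

+¥416.28 billion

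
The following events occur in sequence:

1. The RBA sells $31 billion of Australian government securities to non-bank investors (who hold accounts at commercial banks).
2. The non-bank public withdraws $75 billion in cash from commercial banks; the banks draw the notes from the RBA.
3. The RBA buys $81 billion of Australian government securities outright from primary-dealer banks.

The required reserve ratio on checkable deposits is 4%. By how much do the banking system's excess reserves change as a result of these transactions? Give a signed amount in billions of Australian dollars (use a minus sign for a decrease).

Asset sale (to non-banks) $31 billion: reserves −$31B, deposits −$31B.
Currency withdrawal $75 billion: reserves −$75B, deposits −$75B.
OMO purchase (from banks) $81 billion: reserves +$81B, deposits 0.
Totals: Δreserves = −$25B, Δdeposits = −$106B.
Δrequired reserves = 4% × −$106B = −$4.24B.
Δexcess reserves = Δreserves − Δrequired = −$25B − (−$4.24B) = -$20.76 billion.

-$20.76 billion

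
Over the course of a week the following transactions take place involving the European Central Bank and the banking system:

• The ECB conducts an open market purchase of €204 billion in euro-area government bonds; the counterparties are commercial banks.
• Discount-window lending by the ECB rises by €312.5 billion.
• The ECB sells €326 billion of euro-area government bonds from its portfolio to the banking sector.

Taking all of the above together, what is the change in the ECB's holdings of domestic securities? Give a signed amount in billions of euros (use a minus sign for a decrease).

-€122 billion

OMO purchase (from banks) €204 billion: securities added to the ECB's portfolio → +€204B.
Discount-window loan €312.5 billion: the ECB's securities portfolio is untouched → 0.
OMO sale (to banks) €326 billion: securities removed from the ECB's portfolio → −€326B.
Net: 204 + 0 − 326 = -€122 billion.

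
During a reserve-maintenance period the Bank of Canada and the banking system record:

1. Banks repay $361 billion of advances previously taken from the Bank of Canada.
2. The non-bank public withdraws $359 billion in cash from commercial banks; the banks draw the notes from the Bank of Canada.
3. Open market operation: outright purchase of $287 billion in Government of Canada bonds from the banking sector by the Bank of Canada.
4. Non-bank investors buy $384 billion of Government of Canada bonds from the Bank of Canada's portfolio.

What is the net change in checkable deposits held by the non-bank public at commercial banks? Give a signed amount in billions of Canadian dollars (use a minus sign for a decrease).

Discount-window repayment $361 billion: the counterparty is a bank, so public deposits are unchanged → 0.
Currency withdrawal $359 billion: non-bank counterparties' bank balances fall → −$359B.
OMO purchase (from banks) $287 billion: the counterparty is a bank, so public deposits are unchanged → 0.
Asset sale (to non-banks) $384 billion: non-bank counterparties' bank balances fall → −$384B.
Net: 0 − 359 + 0 − 384 = -$743 billion.

-$743 billion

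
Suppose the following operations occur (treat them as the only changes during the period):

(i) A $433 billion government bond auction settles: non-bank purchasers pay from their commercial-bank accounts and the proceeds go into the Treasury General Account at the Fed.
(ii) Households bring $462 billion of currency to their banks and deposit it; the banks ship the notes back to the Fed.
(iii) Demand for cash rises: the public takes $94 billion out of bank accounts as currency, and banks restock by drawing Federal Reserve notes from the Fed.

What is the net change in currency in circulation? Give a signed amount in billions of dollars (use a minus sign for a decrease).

-$368 billion

Fed balance sheet:
  Assets:      no change
  Liabilities: Bank reserves −$65B, Currency in circulation −$368B, Government deposits +$433B
So the change in currency in circulation is -$368 billion.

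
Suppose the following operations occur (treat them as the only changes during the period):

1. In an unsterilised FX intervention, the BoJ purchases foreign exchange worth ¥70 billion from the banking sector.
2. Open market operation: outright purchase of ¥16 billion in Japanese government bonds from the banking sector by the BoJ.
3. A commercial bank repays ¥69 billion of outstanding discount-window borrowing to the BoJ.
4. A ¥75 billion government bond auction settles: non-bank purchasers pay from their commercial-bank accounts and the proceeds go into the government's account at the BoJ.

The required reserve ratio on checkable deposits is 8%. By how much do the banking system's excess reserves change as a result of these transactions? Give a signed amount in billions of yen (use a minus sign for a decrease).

FX purchase ¥70 billion: reserves +¥70B, deposits 0.
OMO purchase (from banks) ¥16 billion: reserves +¥16B, deposits 0.
Discount-window repayment ¥69 billion: reserves −¥69B, deposits 0.
Government account inflow ¥75 billion: reserves −¥75B, deposits −¥75B.
Totals: Δreserves = −¥58B, Δdeposits = −¥75B.
Δrequired reserves = 8% × −¥75B = −¥6B.
Δexcess reserves = Δreserves − Δrequired = −¥58B − (−¥6B) = -¥52 billion.

-¥52 billion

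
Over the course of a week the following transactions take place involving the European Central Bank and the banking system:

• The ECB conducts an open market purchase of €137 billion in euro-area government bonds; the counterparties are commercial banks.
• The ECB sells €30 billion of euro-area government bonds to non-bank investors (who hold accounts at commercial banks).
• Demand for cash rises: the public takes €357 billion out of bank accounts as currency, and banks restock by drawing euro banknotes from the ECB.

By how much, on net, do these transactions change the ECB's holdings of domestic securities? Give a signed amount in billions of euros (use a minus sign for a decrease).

+€107 billion

OMO purchase (from banks) €137 billion: securities added to the ECB's portfolio → +€137B.
Asset sale (to non-banks) €30 billion: securities removed from the ECB's portfolio → −€30B.
Currency withdrawal €357 billion: the ECB's securities portfolio is untouched → 0.
Net: 137 − 30 + 0 = +€107 billion.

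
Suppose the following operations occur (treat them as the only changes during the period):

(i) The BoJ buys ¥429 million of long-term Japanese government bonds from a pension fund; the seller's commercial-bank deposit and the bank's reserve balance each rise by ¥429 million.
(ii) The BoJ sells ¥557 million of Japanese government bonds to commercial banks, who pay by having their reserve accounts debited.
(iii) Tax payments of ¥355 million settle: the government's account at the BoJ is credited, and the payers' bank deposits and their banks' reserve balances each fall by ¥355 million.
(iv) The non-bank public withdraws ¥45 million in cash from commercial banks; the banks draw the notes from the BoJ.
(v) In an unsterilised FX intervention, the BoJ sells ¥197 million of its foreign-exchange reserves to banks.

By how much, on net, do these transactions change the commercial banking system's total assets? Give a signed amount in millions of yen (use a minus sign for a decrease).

+¥29 million

Asset purchase (from non-banks) ¥429 million: bank balance sheets expand → +¥429M.
OMO sale (to banks) ¥557 million: just an asset swap on bank balance sheets → 0.
Government account inflow ¥355 million: bank balance sheets shrink → −¥355M.
Currency withdrawal ¥45 million: bank balance sheets shrink → −¥45M.
FX sale ¥197 million: just an asset swap on bank balance sheets → 0.
Net: 429 + 0 − 355 − 45 + 0 = +¥29 million.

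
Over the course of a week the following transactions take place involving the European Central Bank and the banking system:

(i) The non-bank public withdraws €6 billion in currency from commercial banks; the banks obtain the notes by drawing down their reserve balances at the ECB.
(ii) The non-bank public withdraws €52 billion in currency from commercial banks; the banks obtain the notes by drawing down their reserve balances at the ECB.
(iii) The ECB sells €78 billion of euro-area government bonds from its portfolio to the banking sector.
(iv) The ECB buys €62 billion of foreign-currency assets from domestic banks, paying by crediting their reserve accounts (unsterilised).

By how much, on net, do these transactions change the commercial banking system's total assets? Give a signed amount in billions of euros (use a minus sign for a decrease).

-€58 billion

ECB balance sheet:
  Assets:      Securities −€78B, Foreign assets +€62B
  Liabilities: Bank reserves −€74B, Currency in circulation +€58B
Commercial banking system:
  Assets:      Reserves at CB −€74B, Securities +€78B, Foreign assets −€62B
  Liabilities: Checkable deposits −€58B
Change in total bank assets = -€58 billion.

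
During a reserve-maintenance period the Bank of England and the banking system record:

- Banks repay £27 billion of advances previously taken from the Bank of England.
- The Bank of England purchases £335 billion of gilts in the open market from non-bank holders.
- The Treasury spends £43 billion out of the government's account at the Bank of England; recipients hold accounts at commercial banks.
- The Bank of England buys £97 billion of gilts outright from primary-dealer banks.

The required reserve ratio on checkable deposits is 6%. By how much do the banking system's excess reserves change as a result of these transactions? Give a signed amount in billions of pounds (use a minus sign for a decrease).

Discount-window repayment £27 billion: reserves −£27B, deposits 0.
Asset purchase (from non-banks) £335 billion: reserves +£335B, deposits +£335B.
Government spending £43 billion: reserves +£43B, deposits +£43B.
OMO purchase (from banks) £97 billion: reserves +£97B, deposits 0.
Totals: Δreserves = +£448B, Δdeposits = +£378B.
Δrequired reserves = 6% × +£378B = +£22.68B.
Δexcess reserves = Δreserves − Δrequired = +£448B − (+£22.68B) = +£425.32 billion.

+£425.32 billion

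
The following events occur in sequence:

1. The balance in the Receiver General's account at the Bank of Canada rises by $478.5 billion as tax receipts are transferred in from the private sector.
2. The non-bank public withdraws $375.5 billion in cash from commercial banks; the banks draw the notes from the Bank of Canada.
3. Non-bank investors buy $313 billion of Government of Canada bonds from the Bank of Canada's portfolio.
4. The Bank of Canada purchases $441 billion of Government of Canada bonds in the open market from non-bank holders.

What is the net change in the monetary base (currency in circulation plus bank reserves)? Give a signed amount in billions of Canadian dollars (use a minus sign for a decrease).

-$350.5 billion

Government account inflow $478.5 billion: reserves shift to a non-base liability → −$478.5B.
Currency withdrawal $375.5 billion: just a shift between currency and reserves — both are base money → 0.
Asset sale (to non-banks) $313 billion: Bank of Canada balance sheet contracts → −$313B.
Asset purchase (from non-banks) $441 billion: Bank of Canada balance sheet expands → +$441B.
Net: −478.5 + 0 − 313 + 441 = -$350.5 billion.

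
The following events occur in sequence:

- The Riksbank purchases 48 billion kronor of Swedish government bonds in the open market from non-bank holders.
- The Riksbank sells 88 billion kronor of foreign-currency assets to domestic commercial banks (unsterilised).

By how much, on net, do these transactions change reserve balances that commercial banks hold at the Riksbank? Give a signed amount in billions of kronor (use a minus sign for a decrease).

-40 billion

Riksbank balance sheet:
  Assets:      Securities +48B, Foreign assets −88B
  Liabilities: Bank reserves −40B
Commercial banking system:
  Assets:      Reserves at CB −40B, Foreign assets +88B
  Liabilities: Checkable deposits +48B
So the change in reserve balances that commercial banks hold at the Riksbank is -40 billion.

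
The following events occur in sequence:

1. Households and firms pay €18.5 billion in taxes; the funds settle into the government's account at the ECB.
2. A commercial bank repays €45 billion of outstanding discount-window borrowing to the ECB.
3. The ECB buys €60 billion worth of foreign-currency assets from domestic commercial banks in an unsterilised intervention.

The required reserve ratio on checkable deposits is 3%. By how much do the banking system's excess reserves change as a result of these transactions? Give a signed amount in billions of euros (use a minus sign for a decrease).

Government account inflow €18.5 billion: reserves −€18.5B, deposits −€18.5B.
Discount-window repayment €45 billion: reserves −€45B, deposits 0.
FX purchase €60 billion: reserves +€60B, deposits 0.
Totals: Δreserves = −€3.5B, Δdeposits = −€18.5B.
Δrequired reserves = 3% × −€18.5B = −€0.555B.
Δexcess reserves = Δreserves − Δrequired = −€3.5B − (−€0.555B) = -€2.945 billion.

-€2.945 billion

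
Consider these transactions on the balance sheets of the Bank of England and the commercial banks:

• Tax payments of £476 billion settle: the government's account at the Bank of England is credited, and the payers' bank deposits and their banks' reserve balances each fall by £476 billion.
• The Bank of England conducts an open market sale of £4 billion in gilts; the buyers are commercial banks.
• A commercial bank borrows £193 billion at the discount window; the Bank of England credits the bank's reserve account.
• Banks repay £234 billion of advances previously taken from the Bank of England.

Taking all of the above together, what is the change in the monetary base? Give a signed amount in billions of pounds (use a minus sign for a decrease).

Government account inflow £476 billion: reserves shift to a non-base liability → −£476B.
OMO sale (to banks) £4 billion: Bank of England balance sheet contracts → −£4B.
Discount-window loan £193 billion: Bank of England balance sheet expands → +£193B.
Discount-window repayment £234 billion: Bank of England balance sheet contracts → −£234B.
Net: −476 − 4 + 193 − 234 = -£521 billion.

-£521 billion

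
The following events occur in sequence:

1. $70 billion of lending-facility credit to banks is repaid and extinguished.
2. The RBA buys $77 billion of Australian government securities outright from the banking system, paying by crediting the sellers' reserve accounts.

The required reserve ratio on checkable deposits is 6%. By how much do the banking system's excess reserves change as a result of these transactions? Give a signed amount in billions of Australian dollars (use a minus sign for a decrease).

+$7 billion

Discount-window repayment $70 billion: reserves −$70B, deposits 0.
OMO purchase (from banks) $77 billion: reserves +$77B, deposits 0.
Totals: Δreserves = +$7B, Δdeposits = 0.
Δrequired reserves = 6% × 0 = 0.
Δexcess reserves = Δreserves − Δrequired = +$7B − (0) = +$7 billion.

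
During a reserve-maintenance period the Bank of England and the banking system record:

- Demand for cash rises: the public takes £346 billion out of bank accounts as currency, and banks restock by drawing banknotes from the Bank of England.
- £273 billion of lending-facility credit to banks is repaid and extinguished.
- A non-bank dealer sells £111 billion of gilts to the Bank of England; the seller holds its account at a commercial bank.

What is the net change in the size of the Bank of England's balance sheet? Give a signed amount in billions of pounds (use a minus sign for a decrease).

-£162 billion

Currency withdrawal £346 billion: only the composition of liabilities changes → 0.
Discount-window repayment £273 billion: a Bank of England asset is shed → −£273B.
Asset purchase (from non-banks) £111 billion: a Bank of England asset is acquired → +£111B.
Net: 0 − 273 + 111 = -£162 billion.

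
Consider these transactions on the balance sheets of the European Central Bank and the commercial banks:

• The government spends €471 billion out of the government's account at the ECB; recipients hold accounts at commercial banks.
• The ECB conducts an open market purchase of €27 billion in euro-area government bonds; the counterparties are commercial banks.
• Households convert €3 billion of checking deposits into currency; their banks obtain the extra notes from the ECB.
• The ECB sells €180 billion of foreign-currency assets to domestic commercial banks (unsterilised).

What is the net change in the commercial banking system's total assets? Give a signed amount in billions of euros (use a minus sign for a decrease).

+€468 billion

Government spending €471 billion: bank balance sheets expand → +€471B.
OMO purchase (from banks) €27 billion: just an asset swap on bank balance sheets → 0.
Currency withdrawal €3 billion: bank balance sheets shrink → −€3B.
FX sale €180 billion: just an asset swap on bank balance sheets → 0.
Net: 471 + 0 − 3 + 0 = +€468 billion.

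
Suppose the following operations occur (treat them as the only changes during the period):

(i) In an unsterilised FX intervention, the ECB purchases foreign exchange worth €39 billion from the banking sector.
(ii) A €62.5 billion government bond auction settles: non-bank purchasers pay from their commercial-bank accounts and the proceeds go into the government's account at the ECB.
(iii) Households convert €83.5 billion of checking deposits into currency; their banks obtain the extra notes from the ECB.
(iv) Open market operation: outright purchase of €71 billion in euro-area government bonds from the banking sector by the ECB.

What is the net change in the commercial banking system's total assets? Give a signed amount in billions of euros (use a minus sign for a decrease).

-€146 billion

ECB balance sheet:
  Assets:      Securities +€71B, Foreign assets +€39B
  Liabilities: Bank reserves −€36B, Currency in circulation +€83.5B, Government deposits +€62.5B
Commercial banking system:
  Assets:      Reserves at CB −€36B, Securities −€71B, Foreign assets −€39B
  Liabilities: Checkable deposits −€146B
Change in total bank assets = -€146 billion.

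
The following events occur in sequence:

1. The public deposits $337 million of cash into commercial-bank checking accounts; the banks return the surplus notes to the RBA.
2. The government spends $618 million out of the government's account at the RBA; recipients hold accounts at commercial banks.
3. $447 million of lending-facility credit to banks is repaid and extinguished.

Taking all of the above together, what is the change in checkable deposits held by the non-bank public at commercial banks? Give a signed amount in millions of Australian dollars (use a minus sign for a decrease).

RBA balance sheet:
  Assets:      Loans to banks −$447M
  Liabilities: Bank reserves +$508M, Currency in circulation −$337M, Government deposits −$618M
Commercial banking system:
  Assets:      Reserves at CB +$508M
  Liabilities: Checkable deposits +$955M, Borrowings from CB −$447M
So the change in checkable deposits held by the non-bank public at commercial banks is +$955 million.

+$955 million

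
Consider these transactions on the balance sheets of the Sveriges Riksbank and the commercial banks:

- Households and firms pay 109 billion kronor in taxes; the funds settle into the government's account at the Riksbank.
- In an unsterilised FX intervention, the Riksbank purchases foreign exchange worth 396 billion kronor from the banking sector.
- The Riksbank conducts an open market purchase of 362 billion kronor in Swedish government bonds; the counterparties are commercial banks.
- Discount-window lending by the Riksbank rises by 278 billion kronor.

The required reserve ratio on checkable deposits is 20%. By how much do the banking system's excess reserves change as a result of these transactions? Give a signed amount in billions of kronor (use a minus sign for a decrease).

+948.8 billion

Government account inflow 109 billion kronor: reserves −109B, deposits −109B.
FX purchase 396 billion kronor: reserves +396B, deposits 0.
OMO purchase (from banks) 362 billion kronor: reserves +362B, deposits 0.
Discount-window loan 278 billion kronor: reserves +278B, deposits 0.
Totals: Δreserves = +927B, Δdeposits = −109B.
Δrequired reserves = 20% × −109B = −21.8B.
Δexcess reserves = Δreserves − Δrequired = +927B − (−21.8B) = +948.8 billion.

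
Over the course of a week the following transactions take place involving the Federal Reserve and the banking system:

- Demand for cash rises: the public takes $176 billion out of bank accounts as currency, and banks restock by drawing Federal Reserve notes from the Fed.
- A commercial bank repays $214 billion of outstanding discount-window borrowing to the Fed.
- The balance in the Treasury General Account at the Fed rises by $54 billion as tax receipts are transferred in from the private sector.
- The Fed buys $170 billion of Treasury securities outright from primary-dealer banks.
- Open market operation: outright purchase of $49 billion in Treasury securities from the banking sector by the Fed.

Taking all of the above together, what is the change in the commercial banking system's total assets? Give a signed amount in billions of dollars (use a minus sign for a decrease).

Fed balance sheet:
  Assets:      Securities +$219B, Loans to banks −$214B
  Liabilities: Bank reserves −$225B, Currency in circulation +$176B, Government deposits +$54B
Commercial banking system:
  Assets:      Reserves at CB −$225B, Securities −$219B
  Liabilities: Checkable deposits −$230B, Borrowings from CB −$214B
Change in total bank assets = -$444 billion.

-$444 billion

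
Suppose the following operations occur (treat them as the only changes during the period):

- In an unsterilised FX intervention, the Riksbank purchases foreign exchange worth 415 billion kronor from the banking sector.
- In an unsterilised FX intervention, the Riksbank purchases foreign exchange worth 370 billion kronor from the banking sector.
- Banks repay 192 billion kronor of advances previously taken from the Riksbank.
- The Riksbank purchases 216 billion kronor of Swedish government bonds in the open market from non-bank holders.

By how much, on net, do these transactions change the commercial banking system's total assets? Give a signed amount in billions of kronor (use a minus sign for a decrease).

Riksbank balance sheet:
  Assets:      Securities +216B, Loans to banks −192B, Foreign assets +785B
  Liabilities: Bank reserves +809B
Commercial banking system:
  Assets:      Reserves at CB +809B, Foreign assets −785B
  Liabilities: Checkable deposits +216B, Borrowings from CB −192B
Change in total bank assets = +24 billion.

+24 billion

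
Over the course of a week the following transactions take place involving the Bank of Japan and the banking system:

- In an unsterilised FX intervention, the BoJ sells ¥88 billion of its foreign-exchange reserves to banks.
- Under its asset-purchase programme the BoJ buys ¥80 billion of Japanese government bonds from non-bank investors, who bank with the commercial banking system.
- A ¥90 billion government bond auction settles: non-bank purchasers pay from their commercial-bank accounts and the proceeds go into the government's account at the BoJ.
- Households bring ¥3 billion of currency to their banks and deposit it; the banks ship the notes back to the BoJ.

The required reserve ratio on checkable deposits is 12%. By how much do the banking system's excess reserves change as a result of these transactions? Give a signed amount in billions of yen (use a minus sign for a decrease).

-¥94.16 billion

FX sale ¥88 billion: reserves −¥88B, deposits 0.
Asset purchase (from non-banks) ¥80 billion: reserves +¥80B, deposits +¥80B.
Government account inflow ¥90 billion: reserves −¥90B, deposits −¥90B.
Currency deposit ¥3 billion: reserves +¥3B, deposits +¥3B.
Totals: Δreserves = −¥95B, Δdeposits = −¥7B.
Δrequired reserves = 12% × −¥7B = −¥0.84B.
Δexcess reserves = Δreserves − Δrequired = −¥95B − (−¥0.84B) = -¥94.16 billion.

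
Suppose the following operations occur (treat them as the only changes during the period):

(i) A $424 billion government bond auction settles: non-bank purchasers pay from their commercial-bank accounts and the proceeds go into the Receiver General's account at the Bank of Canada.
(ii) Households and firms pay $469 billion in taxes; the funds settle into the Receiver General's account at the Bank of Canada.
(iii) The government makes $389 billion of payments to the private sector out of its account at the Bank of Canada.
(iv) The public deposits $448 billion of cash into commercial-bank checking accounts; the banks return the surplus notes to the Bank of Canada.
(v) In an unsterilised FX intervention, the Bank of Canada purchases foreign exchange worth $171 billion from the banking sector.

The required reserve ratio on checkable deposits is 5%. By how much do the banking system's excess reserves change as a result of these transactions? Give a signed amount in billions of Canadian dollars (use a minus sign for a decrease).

+$117.8 billion

Government account inflow $424 billion: reserves −$424B, deposits −$424B.
Government account inflow $469 billion: reserves −$469B, deposits −$469B.
Government spending $389 billion: reserves +$389B, deposits +$389B.
Currency deposit $448 billion: reserves +$448B, deposits +$448B.
FX purchase $171 billion: reserves +$171B, deposits 0.
Totals: Δreserves = +$115B, Δdeposits = −$56B.
Δrequired reserves = 5% × −$56B = −$2.8B.
Δexcess reserves = Δreserves − Δrequired = +$115B − (−$2.8B) = +$117.8 billion.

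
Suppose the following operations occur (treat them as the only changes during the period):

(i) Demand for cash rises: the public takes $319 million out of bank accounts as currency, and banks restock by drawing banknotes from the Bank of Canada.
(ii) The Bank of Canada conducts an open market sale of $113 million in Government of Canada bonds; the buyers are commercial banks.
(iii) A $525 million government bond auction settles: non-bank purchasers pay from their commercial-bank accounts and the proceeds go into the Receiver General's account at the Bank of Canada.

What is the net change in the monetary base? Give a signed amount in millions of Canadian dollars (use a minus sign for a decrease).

-$638 million

Currency withdrawal $319 million: just a shift between currency and reserves — both are base money → 0.
OMO sale (to banks) $113 million: Bank of Canada balance sheet contracts → −$113M.
Government account inflow $525 million: reserves shift to a non-base liability → −$525M.
Net: 0 − 113 − 525 = -$638 million.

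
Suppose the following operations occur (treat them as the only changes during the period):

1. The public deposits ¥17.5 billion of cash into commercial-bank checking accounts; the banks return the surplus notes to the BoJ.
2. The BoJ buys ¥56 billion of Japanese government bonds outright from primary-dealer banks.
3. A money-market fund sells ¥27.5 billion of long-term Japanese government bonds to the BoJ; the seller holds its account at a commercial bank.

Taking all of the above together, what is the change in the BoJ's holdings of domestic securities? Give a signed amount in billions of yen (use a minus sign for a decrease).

BoJ balance sheet:
  Assets:      Securities +¥83.5B
  Liabilities: Bank reserves +¥101B, Currency in circulation −¥17.5B
So the change in the BoJ's holdings of domestic securities is +¥83.5 billion.

+¥83.5 billion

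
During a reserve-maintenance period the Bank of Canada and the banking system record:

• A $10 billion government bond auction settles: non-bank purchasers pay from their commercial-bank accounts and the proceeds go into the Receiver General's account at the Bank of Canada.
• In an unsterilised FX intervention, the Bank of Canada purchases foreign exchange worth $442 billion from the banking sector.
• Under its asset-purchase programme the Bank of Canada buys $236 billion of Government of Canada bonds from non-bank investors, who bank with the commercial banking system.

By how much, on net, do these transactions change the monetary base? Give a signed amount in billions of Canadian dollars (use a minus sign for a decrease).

Government account inflow $10 billion: reserves shift to a non-base liability → −$10B.
FX purchase $442 billion: Bank of Canada balance sheet expands → +$442B.
Asset purchase (from non-banks) $236 billion: Bank of Canada balance sheet expands → +$236B.
Net: −10 + 442 + 236 = +$668 billion.

+$668 billion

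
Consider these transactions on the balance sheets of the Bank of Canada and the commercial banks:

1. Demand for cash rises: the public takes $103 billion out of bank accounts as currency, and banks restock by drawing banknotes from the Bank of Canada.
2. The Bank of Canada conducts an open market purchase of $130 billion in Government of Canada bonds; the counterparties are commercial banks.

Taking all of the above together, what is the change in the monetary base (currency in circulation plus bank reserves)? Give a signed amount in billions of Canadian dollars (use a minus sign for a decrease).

Currency withdrawal $103 billion: just a shift between currency and reserves — both are base money → 0.
OMO purchase (from banks) $130 billion: Bank of Canada balance sheet expands → +$130B.
Net: 0 + 130 = +$130 billion.

+$130 billion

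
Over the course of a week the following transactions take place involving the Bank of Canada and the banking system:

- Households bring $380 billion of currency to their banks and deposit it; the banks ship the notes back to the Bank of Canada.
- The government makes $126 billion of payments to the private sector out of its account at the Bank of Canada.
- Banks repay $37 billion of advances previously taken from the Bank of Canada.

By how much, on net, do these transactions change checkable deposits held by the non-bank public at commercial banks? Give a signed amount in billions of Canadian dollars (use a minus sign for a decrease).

Bank of Canada balance sheet:
  Assets:      Loans to banks −$37B
  Liabilities: Bank reserves +$469B, Currency in circulation −$380B, Government deposits −$126B
Commercial banking system:
  Assets:      Reserves at CB +$469B
  Liabilities: Checkable deposits +$506B, Borrowings from CB −$37B
So the change in checkable deposits held by the non-bank public at commercial banks is +$506 billion.

+$506 billion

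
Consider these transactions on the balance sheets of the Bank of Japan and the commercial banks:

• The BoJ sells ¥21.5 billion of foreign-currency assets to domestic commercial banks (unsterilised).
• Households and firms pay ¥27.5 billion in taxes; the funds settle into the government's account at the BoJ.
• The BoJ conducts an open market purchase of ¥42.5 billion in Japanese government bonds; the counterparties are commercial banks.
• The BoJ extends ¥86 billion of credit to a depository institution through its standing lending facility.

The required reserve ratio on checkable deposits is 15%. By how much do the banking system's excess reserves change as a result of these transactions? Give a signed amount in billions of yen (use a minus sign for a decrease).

FX sale ¥21.5 billion: reserves −¥21.5B, deposits 0.
Government account inflow ¥27.5 billion: reserves −¥27.5B, deposits −¥27.5B.
OMO purchase (from banks) ¥42.5 billion: reserves +¥42.5B, deposits 0.
Discount-window loan ¥86 billion: reserves +¥86B, deposits 0.
Totals: Δreserves = +¥79.5B, Δdeposits = −¥27.5B.
Δrequired reserves = 15% × −¥27.5B = −¥4.125B.
Δexcess reserves = Δreserves − Δrequired = +¥79.5B − (−¥4.125B) = +¥83.625 billion.

+¥83.625 billion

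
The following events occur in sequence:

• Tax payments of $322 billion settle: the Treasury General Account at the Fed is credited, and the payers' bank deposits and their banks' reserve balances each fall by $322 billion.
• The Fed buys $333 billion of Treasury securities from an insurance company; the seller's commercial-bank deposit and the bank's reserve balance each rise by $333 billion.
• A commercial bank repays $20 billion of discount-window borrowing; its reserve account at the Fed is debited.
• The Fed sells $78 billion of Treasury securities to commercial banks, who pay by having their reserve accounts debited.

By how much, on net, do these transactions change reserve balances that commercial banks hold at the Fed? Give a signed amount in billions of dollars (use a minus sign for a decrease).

-$87 billion

Fed balance sheet:
  Assets:      Securities +$255B, Loans to banks −$20B
  Liabilities: Bank reserves −$87B, Government deposits +$322B
So the change in reserve balances that commercial banks hold at the Fed is -$87 billion.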